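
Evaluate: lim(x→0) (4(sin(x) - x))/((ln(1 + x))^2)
This is a 0/0 indeterminate form.

Apply L'Hôpital's rule: differentiate numerator and denominator separately.
  f(x) = -4·x + 4·sin(x)   ⇒   f'(x) = 4·cos(x) - 4
  g(x) = ln(x + 1)^2   ⇒   g'(x) = 2·ln(x + 1)/(x + 1)
  lim(x→0) f'(x)/g'(x) = lim(x→0) (4·cos(x) - 4)/(2·ln(x + 1)/(x + 1))
  = 0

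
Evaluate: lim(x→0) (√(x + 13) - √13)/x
This is a standard limit.

Factor or rationalize the expression:
  lim(x→0) (√(x + 13) - √13)/x = sqrt(13)/26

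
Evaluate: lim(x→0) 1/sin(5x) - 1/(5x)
This is an ∞-∞ indeterminate form.

Combine fractions or rationalize to convert ∞-∞ to 0/0 form:
  lim(x→0) 1/sin(5x) - 1/(5x) = 0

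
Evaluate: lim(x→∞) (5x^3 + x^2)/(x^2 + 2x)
This is an ∞/∞ indeterminate form.

Apply L'Hôpital's rule: differentiate numerator and denominator separately.
  f(x) = 5·x^3 + x^2   ⇒   f'(x) = 15·x^2 + 2·x
  g(x) = x^2 + 2·x   ⇒   g'(x) = 2·x + 2
  lim(x→∞) f'(x)/g'(x) = lim(x→∞) (15·x^2 + 2·x)/(2·x + 2)
  = ∞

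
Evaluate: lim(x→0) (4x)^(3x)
This is an exponential indeterminate form.

For exponential indeterminate forms, take the natural log:
  Let L = lim(x→0) (4x)^(3x)
  Then ln(L) = lim(x→0) [exponent × ln(base)]
  Evaluate using L'Hôpital or standard limits, then exponentiate.
  L = 1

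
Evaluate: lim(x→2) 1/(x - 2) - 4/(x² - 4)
This is an ∞-∞ indeterminate form.

Combine fractions or rationalize to convert ∞-∞ to 0/0 form:
  lim(x→2) 1/(x - 2) - 4/(x² - 4) = 1/4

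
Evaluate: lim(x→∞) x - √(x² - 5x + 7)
This is an ∞-∞ indeterminate form.

Combine fractions or rationalize to convert ∞-∞ to 0/0 form:
  lim(x→∞) x - √(x² - 5x + 7) = 5/2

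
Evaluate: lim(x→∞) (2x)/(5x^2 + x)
This is an ∞/∞ indeterminate form.

Apply L'Hôpital's rule: differentiate numerator and denominator separately.
  f(x) = 2·x   ⇒   f'(x) = 2
  g(x) = 5·x^2 + x   ⇒   g'(x) = 10·x + 1
  lim(x→∞) f'(x)/g'(x) = lim(x→∞) (2)/(10·x + 1)
  = 0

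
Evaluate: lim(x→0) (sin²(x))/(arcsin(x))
This is a 0/0 indeterminate form.

Apply L'Hôpital's rule: differentiate numerator and denominator separately.
  f(x) = sin(x)^2   ⇒   f'(x) = 2·sin(x)·cos(x)
  g(x) = asin(x)   ⇒   g'(x) = 1/sqrt(1 - x^2)
  lim(x→0) f'(x)/g'(x) = lim(x→0) (2·sin(x)·cos(x))/(1/sqrt(1 - x^2))
  = 0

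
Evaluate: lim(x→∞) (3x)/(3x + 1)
This is an ∞/∞ indeterminate form.

Apply L'Hôpital's rule: differentiate numerator and denominator separately.
  f(x) = 3·x   ⇒   f'(x) = 3
  g(x) = 3·x + 1   ⇒   g'(x) = 3
  lim(x→∞) f'(x)/g'(x) = lim(x→∞) (3)/(3)
  = 1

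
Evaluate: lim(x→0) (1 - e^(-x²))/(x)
This is a 0/0 indeterminate form.

Apply L'Hôpital's rule: differentiate numerator and denominator separately.
  f(x) = 1 - e^(-x^2)   ⇒   f'(x) = 2·x·e^(-x^2)
  g(x) = x   ⇒   g'(x) = 1
  lim(x→0) f'(x)/g'(x) = lim(x→0) (2·x·e^(-x^2))/(1)
  = 0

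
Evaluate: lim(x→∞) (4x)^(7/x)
This is an exponential indeterminate form.

For exponential indeterminate forms, take the natural log:
  Let L = lim(x→∞) (4x)^(7/x)
  Then ln(L) = lim(x→∞) [exponent × ln(base)]
  Evaluate using L'Hôpital or standard limits, then exponentiate.
  L = 1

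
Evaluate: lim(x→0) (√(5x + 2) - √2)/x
This is a standard limit.

Factor or rationalize the expression:
  lim(x→0) (√(5x + 2) - √2)/x = 5·sqrt(2)/4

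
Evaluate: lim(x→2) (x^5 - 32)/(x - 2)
This is a standard limit.

Factor or rationalize the expression:
  lim(x→2) (x^5 - 32)/(x - 2) = 80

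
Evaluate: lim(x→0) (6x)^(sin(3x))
This is an exponential indeterminate form.

For exponential indeterminate forms, take the natural log:
  Let L = lim(x→0) (6x)^(sin(3x))
  Then ln(L) = lim(x→0) [exponent × ln(base)]
  Evaluate using L'Hôpital or standard limits, then exponentiate.
  L = 1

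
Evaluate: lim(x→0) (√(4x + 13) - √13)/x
This is a standard limit.

Factor or rationalize the expression:
  lim(x→0) (√(4x + 13) - √13)/x = 2·sqrt(13)/13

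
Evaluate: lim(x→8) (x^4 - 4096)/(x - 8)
This is a standard limit.

Factor or rationalize the expression:
  lim(x→8) (x^4 - 4096)/(x - 8) = 2048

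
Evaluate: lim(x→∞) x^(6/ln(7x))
This is an exponential indeterminate form.

For exponential indeterminate forms, take the natural log:
  Let L = lim(x→∞) x^(6/ln(7x))
  Then ln(L) = lim(x→∞) [exponent × ln(base)]
  Evaluate using L'Hôpital or standard limits, then exponentiate.
  L = e^(6)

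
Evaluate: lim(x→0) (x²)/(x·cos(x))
This is a 0/0 indeterminate form.

Apply L'Hôpital's rule: differentiate numerator and denominator separately.
  f(x) = x^2   ⇒   f'(x) = 2·x
  g(x) = x·cos(x)   ⇒   g'(x) = -x·sin(x) + cos(x)
  lim(x→0) f'(x)/g'(x) = lim(x→0) (2·x)/(-x·sin(x) + cos(x))
  = 0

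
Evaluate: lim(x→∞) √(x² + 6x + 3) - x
This is an ∞-∞ indeterminate form.

Combine fractions or rationalize to convert ∞-∞ to 0/0 form:
  lim(x→∞) √(x² + 6x + 3) - x = 3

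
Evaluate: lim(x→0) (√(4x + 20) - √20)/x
This is a standard limit.

Factor or rationalize the expression:
  lim(x→0) (√(4x + 20) - √20)/x = sqrt(5)/5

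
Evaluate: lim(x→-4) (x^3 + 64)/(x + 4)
This is a standard limit.

Factor or rationalize the expression:
  lim(x→-4) (x^3 + 64)/(x + 4) = 48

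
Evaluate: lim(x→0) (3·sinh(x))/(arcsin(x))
This is a 0/0 indeterminate form.

Apply L'Hôpital's rule: differentiate numerator and denominator separately.
  f(x) = 3·sinh(x)   ⇒   f'(x) = 3·cosh(x)
  g(x) = asin(x)   ⇒   g'(x) = 1/sqrt(1 - x^2)
  lim(x→0) f'(x)/g'(x) = lim(x→0) (3·cosh(x))/(1/sqrt(1 - x^2))
  = 3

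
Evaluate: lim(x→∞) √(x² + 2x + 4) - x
This is an ∞-∞ indeterminate form.

Combine fractions or rationalize to convert ∞-∞ to 0/0 form:
  lim(x→∞) √(x² + 2x + 4) - x = 1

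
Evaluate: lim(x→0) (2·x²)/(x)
This is a 0/0 indeterminate form.

Apply L'Hôpital's rule: differentiate numerator and denominator separately.
  f(x) = 2·x^2   ⇒   f'(x) = 4·x
  g(x) = x   ⇒   g'(x) = 1
  lim(x→0) f'(x)/g'(x) = lim(x→0) (4·x)/(1)
  = 0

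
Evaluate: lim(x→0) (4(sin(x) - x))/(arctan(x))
This is a 0/0 indeterminate form.

Apply L'Hôpital's rule: differentiate numerator and denominator separately.
  f(x) = -4·x + 4·sin(x)   ⇒   f'(x) = 4·cos(x) - 4
  g(x) = atan(x)   ⇒   g'(x) = 1/(x^2 + 1)
  lim(x→0) f'(x)/g'(x) = lim(x→0) (4·cos(x) - 4)/(1/(x^2 + 1))
  = 0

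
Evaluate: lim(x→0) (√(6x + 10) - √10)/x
This is a standard limit.

Factor or rationalize the expression:
  lim(x→0) (√(6x + 10) - √10)/x = 3·sqrt(10)/10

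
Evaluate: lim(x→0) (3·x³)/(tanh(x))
This is a 0/0 indeterminate form.

Apply L'Hôpital's rule: differentiate numerator and denominator separately.
  f(x) = 3·x^3   ⇒   f'(x) = 9·x^2
  g(x) = tanh(x)   ⇒   g'(x) = 1 - tanh(x)^2
  lim(x→0) f'(x)/g'(x) = lim(x→0) (9·x^2)/(1 - tanh(x)^2)
  = 0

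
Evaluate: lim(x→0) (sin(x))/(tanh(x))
This is a 0/0 indeterminate form.

Apply L'Hôpital's rule: differentiate numerator and denominator separately.
  f(x) = sin(x)   ⇒   f'(x) = cos(x)
  g(x) = tanh(x)   ⇒   g'(x) = 1 - tanh(x)^2
  lim(x→0) f'(x)/g'(x) = lim(x→0) (cos(x))/(1 - tanh(x)^2)
  = 1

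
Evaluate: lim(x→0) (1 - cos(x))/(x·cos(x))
This is a 0/0 indeterminate form.

Apply L'Hôpital's rule: differentiate numerator and denominator separately.
  f(x) = 1 - cos(x)   ⇒   f'(x) = sin(x)
  g(x) = x·cos(x)   ⇒   g'(x) = -x·sin(x) + cos(x)
  lim(x→0) f'(x)/g'(x) = lim(x→0) (sin(x))/(-x·sin(x) + cos(x))
  = 0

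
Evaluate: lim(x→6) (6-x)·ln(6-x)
This is a 0·∞ indeterminate form.

Rewrite 0·∞ as a quotient (0/0 or ∞/∞ form), then apply L'Hôpital's rule:
  lim(x→6) (6-x)·ln(6-x) = 0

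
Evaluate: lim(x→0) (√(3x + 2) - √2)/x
This is a standard limit.

Factor or rationalize the expression:
  lim(x→0) (√(3x + 2) - √2)/x = 3·sqrt(2)/4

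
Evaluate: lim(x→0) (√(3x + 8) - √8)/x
This is a standard limit.

Factor or rationalize the expression:
  lim(x→0) (√(3x + 8) - √8)/x = 3·sqrt(2)/8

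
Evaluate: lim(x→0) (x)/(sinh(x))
This is a 0/0 indeterminate form.

Apply L'Hôpital's rule: differentiate numerator and denominator separately.
  f(x) = x   ⇒   f'(x) = 1
  g(x) = sinh(x)   ⇒   g'(x) = cosh(x)
  lim(x→0) f'(x)/g'(x) = lim(x→0) (1)/(cosh(x))
  = 1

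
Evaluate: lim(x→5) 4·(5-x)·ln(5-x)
This is a 0·∞ indeterminate form.

Rewrite 0·∞ as a quotient (0/0 or ∞/∞ form), then apply L'Hôpital's rule:
  lim(x→5) 4·(5-x)·ln(5-x) = 0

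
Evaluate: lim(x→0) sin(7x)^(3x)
This is an exponential indeterminate form.

For exponential indeterminate forms, take the natural log:
  Let L = lim(x→0) sin(7x)^(3x)
  Then ln(L) = lim(x→0) [exponent × ln(base)]
  Evaluate using L'Hôpital or standard limits, then exponentiate.
  L = 1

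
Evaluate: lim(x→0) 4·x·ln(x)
This is a 0·∞ indeterminate form.

Rewrite 0·∞ as a quotient (0/0 or ∞/∞ form), then apply L'Hôpital's rule:
  lim(x→0) 4·x·ln(x) = 0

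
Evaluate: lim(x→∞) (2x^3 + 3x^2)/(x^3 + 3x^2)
This is an ∞/∞ indeterminate form.

Apply L'Hôpital's rule: differentiate numerator and denominator separately.
  f(x) = 2·x^3 + 3·x^2   ⇒   f'(x) = 6·x^2 + 6·x
  g(x) = x^3 + 3·x^2   ⇒   g'(x) = 3·x^2 + 6·x
  lim(x→∞) f'(x)/g'(x) = lim(x→∞) (6·x^2 + 6·x)/(3·x^2 + 6·x)
  = 2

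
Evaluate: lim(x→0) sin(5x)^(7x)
This is an exponential indeterminate form.

For exponential indeterminate forms, take the natural log:
  Let L = lim(x→0) sin(5x)^(7x)
  Then ln(L) = lim(x→0) [exponent × ln(base)]
  Evaluate using L'Hôpital or standard limits, then exponentiate.
  L = 1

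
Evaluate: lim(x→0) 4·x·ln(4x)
This is a 0·∞ indeterminate form.

Rewrite 0·∞ as a quotient (0/0 or ∞/∞ form), then apply L'Hôpital's rule:
  lim(x→0) 4·x·ln(4x) = 0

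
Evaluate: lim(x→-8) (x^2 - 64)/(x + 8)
This is a standard limit.

Factor or rationalize the expression:
  lim(x→-8) (x^2 - 64)/(x + 8) = -16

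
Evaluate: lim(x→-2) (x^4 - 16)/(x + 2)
This is a standard limit.

Factor or rationalize the expression:
  lim(x→-2) (x^4 - 16)/(x + 2) = -32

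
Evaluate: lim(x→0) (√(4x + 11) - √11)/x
This is a standard limit.

Factor or rationalize the expression:
  lim(x→0) (√(4x + 11) - √11)/x = 2·sqrt(11)/11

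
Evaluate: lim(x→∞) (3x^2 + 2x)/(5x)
This is an ∞/∞ indeterminate form.

Apply L'Hôpital's rule: differentiate numerator and denominator separately.
  f(x) = 3·x^2 + 2·x   ⇒   f'(x) = 6·x + 2
  g(x) = 5·x   ⇒   g'(x) = 5
  lim(x→∞) f'(x)/g'(x) = lim(x→∞) (6·x + 2)/(5)
  = ∞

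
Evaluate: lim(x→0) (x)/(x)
This is a 0/0 indeterminate form.

Apply L'Hôpital's rule: differentiate numerator and denominator separately.
  f(x) = x   ⇒   f'(x) = 1
  g(x) = x   ⇒   g'(x) = 1
  lim(x→0) f'(x)/g'(x) = lim(x→0) (1)/(1)
  = 1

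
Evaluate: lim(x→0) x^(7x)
This is an exponential indeterminate form.

For exponential indeterminate forms, take the natural log:
  Let L = lim(x→0) x^(7x)
  Then ln(L) = lim(x→0) [exponent × ln(base)]
  Evaluate using L'Hôpital or standard limits, then exponentiate.
  L = 1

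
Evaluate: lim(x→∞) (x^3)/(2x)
This is an ∞/∞ indeterminate form.

Apply L'Hôpital's rule: differentiate numerator and denominator separately.
  f(x) = x^3   ⇒   f'(x) = 3·x^2
  g(x) = 2·x   ⇒   g'(x) = 2
  lim(x→∞) f'(x)/g'(x) = lim(x→∞) (3·x^2)/(2)
  = ∞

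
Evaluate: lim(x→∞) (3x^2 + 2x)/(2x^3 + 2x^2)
This is an ∞/∞ indeterminate form.

Apply L'Hôpital's rule: differentiate numerator and denominator separately.
  f(x) = 3·x^2 + 2·x   ⇒   f'(x) = 6·x + 2
  g(x) = 2·x^3 + 2·x^2   ⇒   g'(x) = 6·x^2 + 4·x
  lim(x→∞) f'(x)/g'(x) = lim(x→∞) (6·x + 2)/(6·x^2 + 4·x)
  = 0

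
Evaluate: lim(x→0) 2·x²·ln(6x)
This is a 0·∞ indeterminate form.

Rewrite 0·∞ as a quotient (0/0 or ∞/∞ form), then apply L'Hôpital's rule:
  lim(x→0) 2·x²·ln(6x) = 0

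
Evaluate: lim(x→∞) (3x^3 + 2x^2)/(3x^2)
This is an ∞/∞ indeterminate form.

Apply L'Hôpital's rule: differentiate numerator and denominator separately.
  f(x) = 3·x^3 + 2·x^2   ⇒   f'(x) = 9·x^2 + 4·x
  g(x) = 3·x^2   ⇒   g'(x) = 6·x
  lim(x→∞) f'(x)/g'(x) = lim(x→∞) (9·x^2 + 4·x)/(6·x)
  = ∞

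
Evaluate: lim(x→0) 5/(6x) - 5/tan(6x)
This is an ∞-∞ indeterminate form.

Combine fractions or rationalize to convert ∞-∞ to 0/0 form:
  lim(x→0) 5/(6x) - 5/tan(6x) = 0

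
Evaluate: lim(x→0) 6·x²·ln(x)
This is a 0·∞ indeterminate form.

Rewrite 0·∞ as a quotient (0/0 or ∞/∞ form), then apply L'Hôpital's rule:
  lim(x→0) 6·x²·ln(x) = 0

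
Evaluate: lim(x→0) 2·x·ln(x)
This is a 0·∞ indeterminate form.

Rewrite 0·∞ as a quotient (0/0 or ∞/∞ form), then apply L'Hôpital's rule:
  lim(x→0) 2·x·ln(x) = 0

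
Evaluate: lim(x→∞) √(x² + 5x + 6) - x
This is an ∞-∞ indeterminate form.

Combine fractions or rationalize to convert ∞-∞ to 0/0 form:
  lim(x→∞) √(x² + 5x + 6) - x = 5/2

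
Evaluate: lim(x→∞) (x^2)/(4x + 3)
This is an ∞/∞ indeterminate form.

Apply L'Hôpital's rule: differentiate numerator and denominator separately.
  f(x) = x^2   ⇒   f'(x) = 2·x
  g(x) = 4·x + 3   ⇒   g'(x) = 4
  lim(x→∞) f'(x)/g'(x) = lim(x→∞) (2·x)/(4)
  = ∞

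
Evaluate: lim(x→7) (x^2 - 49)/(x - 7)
This is a standard limit.

Factor or rationalize the expression:
  lim(x→7) (x^2 - 49)/(x - 7) = 14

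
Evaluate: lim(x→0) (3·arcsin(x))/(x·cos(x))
This is a 0/0 indeterminate form.

Apply L'Hôpital's rule: differentiate numerator and denominator separately.
  f(x) = 3·asin(x)   ⇒   f'(x) = 3/sqrt(1 - x^2)
  g(x) = x·cos(x)   ⇒   g'(x) = -x·sin(x) + cos(x)
  lim(x→0) f'(x)/g'(x) = lim(x→0) (3/sqrt(1 - x^2))/(-x·sin(x) + cos(x))
  = 3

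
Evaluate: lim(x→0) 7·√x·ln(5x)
This is a 0·∞ indeterminate form.

Rewrite 0·∞ as a quotient (0/0 or ∞/∞ form), then apply L'Hôpital's rule:
  lim(x→0) 7·√x·ln(5x) = 0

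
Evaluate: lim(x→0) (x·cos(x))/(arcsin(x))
This is a 0/0 indeterminate form.

Apply L'Hôpital's rule: differentiate numerator and denominator separately.
  f(x) = x·cos(x)   ⇒   f'(x) = -x·sin(x) + cos(x)
  g(x) = asin(x)   ⇒   g'(x) = 1/sqrt(1 - x^2)
  lim(x→0) f'(x)/g'(x) = lim(x→0) (-x·sin(x) + cos(x))/(1/sqrt(1 - x^2))
  = 1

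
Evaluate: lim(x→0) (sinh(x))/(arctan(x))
This is a 0/0 indeterminate form.

Apply L'Hôpital's rule: differentiate numerator and denominator separately.
  f(x) = sinh(x)   ⇒   f'(x) = cosh(x)
  g(x) = atan(x)   ⇒   g'(x) = 1/(x^2 + 1)
  lim(x→0) f'(x)/g'(x) = lim(x→0) (cosh(x))/(1/(x^2 + 1))
  = 1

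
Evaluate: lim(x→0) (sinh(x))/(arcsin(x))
This is a 0/0 indeterminate form.

Apply L'Hôpital's rule: differentiate numerator and denominator separately.
  f(x) = sinh(x)   ⇒   f'(x) = cosh(x)
  g(x) = asin(x)   ⇒   g'(x) = 1/sqrt(1 - x^2)
  lim(x→0) f'(x)/g'(x) = lim(x→0) (cosh(x))/(1/sqrt(1 - x^2))
  = 1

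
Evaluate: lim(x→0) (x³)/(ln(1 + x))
This is a 0/0 indeterminate form.

Apply L'Hôpital's rule: differentiate numerator and denominator separately.
  f(x) = x^3   ⇒   f'(x) = 3·x^2
  g(x) = ln(x + 1)   ⇒   g'(x) = 1/(x + 1)
  lim(x→0) f'(x)/g'(x) = lim(x→0) (3·x^2)/(1/(x + 1))
  = 0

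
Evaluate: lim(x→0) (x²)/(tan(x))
This is a 0/0 indeterminate form.

Apply L'Hôpital's rule: differentiate numerator and denominator separately.
  f(x) = x^2   ⇒   f'(x) = 2·x
  g(x) = tan(x)   ⇒   g'(x) = tan(x)^2 + 1
  lim(x→0) f'(x)/g'(x) = lim(x→0) (2·x)/(tan(x)^2 + 1)
  = 0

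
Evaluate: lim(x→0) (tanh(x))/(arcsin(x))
This is a 0/0 indeterminate form.

Apply L'Hôpital's rule: differentiate numerator and denominator separately.
  f(x) = tanh(x)   ⇒   f'(x) = 1 - tanh(x)^2
  g(x) = asin(x)   ⇒   g'(x) = 1/sqrt(1 - x^2)
  lim(x→0) f'(x)/g'(x) = lim(x→0) (1 - tanh(x)^2)/(1/sqrt(1 - x^2))
  = 1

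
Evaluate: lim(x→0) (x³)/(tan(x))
This is a 0/0 indeterminate form.

Apply L'Hôpital's rule: differentiate numerator and denominator separately.
  f(x) = x^3   ⇒   f'(x) = 3·x^2
  g(x) = tan(x)   ⇒   g'(x) = tan(x)^2 + 1
  lim(x→0) f'(x)/g'(x) = lim(x→0) (3·x^2)/(tan(x)^2 + 1)
  = 0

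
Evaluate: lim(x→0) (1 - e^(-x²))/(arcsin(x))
This is a 0/0 indeterminate form.

Apply L'Hôpital's rule: differentiate numerator and denominator separately.
  f(x) = 1 - e^(-x^2)   ⇒   f'(x) = 2·x·e^(-x^2)
  g(x) = asin(x)   ⇒   g'(x) = 1/sqrt(1 - x^2)
  lim(x→0) f'(x)/g'(x) = lim(x→0) (2·x·e^(-x^2))/(1/sqrt(1 - x^2))
  = 0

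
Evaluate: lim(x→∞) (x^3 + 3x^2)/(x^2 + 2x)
This is an ∞/∞ indeterminate form.

Apply L'Hôpital's rule: differentiate numerator and denominator separately.
  f(x) = x^3 + 3·x^2   ⇒   f'(x) = 3·x^2 + 6·x
  g(x) = x^2 + 2·x   ⇒   g'(x) = 2·x + 2
  lim(x→∞) f'(x)/g'(x) = lim(x→∞) (3·x^2 + 6·x)/(2·x + 2)
  = ∞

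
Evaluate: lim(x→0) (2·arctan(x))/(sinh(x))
This is a 0/0 indeterminate form.

Apply L'Hôpital's rule: differentiate numerator and denominator separately.
  f(x) = 2·atan(x)   ⇒   f'(x) = 2/(x^2 + 1)
  g(x) = sinh(x)   ⇒   g'(x) = cosh(x)
  lim(x→0) f'(x)/g'(x) = lim(x→0) (2/(x^2 + 1))/(cosh(x))
  = 2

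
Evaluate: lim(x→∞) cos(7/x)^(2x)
This is an exponential indeterminate form.

For exponential indeterminate forms, take the natural log:
  Let L = lim(x→∞) cos(7/x)^(2x)
  Then ln(L) = lim(x→∞) [exponent × ln(base)]
  Evaluate using L'Hôpital or standard limits, then exponentiate.
  L = 1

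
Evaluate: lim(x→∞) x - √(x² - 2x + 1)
This is an ∞-∞ indeterminate form.

Combine fractions or rationalize to convert ∞-∞ to 0/0 form:
  lim(x→∞) x - √(x² - 2x + 1) = 1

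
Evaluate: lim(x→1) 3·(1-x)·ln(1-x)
This is a 0·∞ indeterminate form.

Rewrite 0·∞ as a quotient (0/0 or ∞/∞ form), then apply L'Hôpital's rule:
  lim(x→1) 3·(1-x)·ln(1-x) = 0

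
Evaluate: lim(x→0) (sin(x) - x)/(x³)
This is a 0/0 indeterminate form.

Apply L'Hôpital's rule: differentiate numerator and denominator separately.
  f(x) = -x + sin(x)   ⇒   f'(x) = cos(x) - 1
  g(x) = x^3   ⇒   g'(x) = 3·x^2
  lim(x→0) f'(x)/g'(x) = lim(x→0) (cos(x) - 1)/(3·x^2)
  = -1/6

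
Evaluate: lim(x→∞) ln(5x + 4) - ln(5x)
This is an ∞-∞ indeterminate form.

Combine fractions or rationalize to convert ∞-∞ to 0/0 form:
  lim(x→∞) ln(5x + 4) - ln(5x) = 0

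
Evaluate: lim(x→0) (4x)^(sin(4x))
This is an exponential indeterminate form.

For exponential indeterminate forms, take the natural log:
  Let L = lim(x→0) (4x)^(sin(4x))
  Then ln(L) = lim(x→0) [exponent × ln(base)]
  Evaluate using L'Hôpital or standard limits, then exponentiate.
  L = 1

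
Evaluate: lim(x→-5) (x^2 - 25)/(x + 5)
This is a standard limit.

Factor or rationalize the expression:
  lim(x→-5) (x^2 - 25)/(x + 5) = -10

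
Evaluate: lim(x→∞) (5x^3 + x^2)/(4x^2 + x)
This is an ∞/∞ indeterminate form.

Apply L'Hôpital's rule: differentiate numerator and denominator separately.
  f(x) = 5·x^3 + x^2   ⇒   f'(x) = 15·x^2 + 2·x
  g(x) = 4·x^2 + x   ⇒   g'(x) = 8·x + 1
  lim(x→∞) f'(x)/g'(x) = lim(x→∞) (15·x^2 + 2·x)/(8·x + 1)
  = ∞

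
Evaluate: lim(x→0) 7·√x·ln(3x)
This is a 0·∞ indeterminate form.

Rewrite 0·∞ as a quotient (0/0 or ∞/∞ form), then apply L'Hôpital's rule:
  lim(x→0) 7·√x·ln(3x) = 0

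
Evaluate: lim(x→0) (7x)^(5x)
This is an exponential indeterminate form.

For exponential indeterminate forms, take the natural log:
  Let L = lim(x→0) (7x)^(5x)
  Then ln(L) = lim(x→0) [exponent × ln(base)]
  Evaluate using L'Hôpital or standard limits, then exponentiate.
  L = 1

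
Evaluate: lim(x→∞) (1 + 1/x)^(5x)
This is an exponential indeterminate form.

For exponential indeterminate forms, take the natural log:
  Let L = lim(x→∞) (1 + 1/x)^(5x)
  Then ln(L) = lim(x→∞) [exponent × ln(base)]
  Evaluate using L'Hôpital or standard limits, then exponentiate.
  L = e^(5)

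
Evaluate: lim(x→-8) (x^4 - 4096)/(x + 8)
This is a standard limit.

Factor or rationalize the expression:
  lim(x→-8) (x^4 - 4096)/(x + 8) = -2048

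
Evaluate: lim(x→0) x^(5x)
This is an exponential indeterminate form.

For exponential indeterminate forms, take the natural log:
  Let L = lim(x→0) x^(5x)
  Then ln(L) = lim(x→0) [exponent × ln(base)]
  Evaluate using L'Hôpital or standard limits, then exponentiate.
  L = 1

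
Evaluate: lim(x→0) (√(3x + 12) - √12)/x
This is a standard limit.

Factor or rationalize the expression:
  lim(x→0) (√(3x + 12) - √12)/x = sqrt(3)/4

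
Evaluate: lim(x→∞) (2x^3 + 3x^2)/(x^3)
This is an ∞/∞ indeterminate form.

Apply L'Hôpital's rule: differentiate numerator and denominator separately.
  f(x) = 2·x^3 + 3·x^2   ⇒   f'(x) = 6·x^2 + 6·x
  g(x) = x^3   ⇒   g'(x) = 3·x^2
  lim(x→∞) f'(x)/g'(x) = lim(x→∞) (6·x^2 + 6·x)/(3·x^2)
  = 2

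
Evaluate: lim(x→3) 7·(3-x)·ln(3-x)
This is a 0·∞ indeterminate form.

Rewrite 0·∞ as a quotient (0/0 or ∞/∞ form), then apply L'Hôpital's rule:
  lim(x→3) 7·(3-x)·ln(3-x) = 0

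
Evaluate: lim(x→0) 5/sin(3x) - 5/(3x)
This is an ∞-∞ indeterminate form.

Combine fractions or rationalize to convert ∞-∞ to 0/0 form:
  lim(x→0) 5/sin(3x) - 5/(3x) = 0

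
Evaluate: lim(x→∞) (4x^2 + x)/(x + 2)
This is an ∞/∞ indeterminate form.

Apply L'Hôpital's rule: differentiate numerator and denominator separately.
  f(x) = 4·x^2 + x   ⇒   f'(x) = 8·x + 1
  g(x) = x + 2   ⇒   g'(x) = 1
  lim(x→∞) f'(x)/g'(x) = lim(x→∞) (8·x + 1)/(1)
  = ∞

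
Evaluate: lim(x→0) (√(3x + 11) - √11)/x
This is a standard limit.

Factor or rationalize the expression:
  lim(x→0) (√(3x + 11) - √11)/x = 3·sqrt(11)/22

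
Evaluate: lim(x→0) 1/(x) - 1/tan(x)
This is an ∞-∞ indeterminate form.

Combine fractions or rationalize to convert ∞-∞ to 0/0 form:
  lim(x→0) 1/(x) - 1/tan(x) = 0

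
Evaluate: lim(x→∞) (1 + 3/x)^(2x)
This is an exponential indeterminate form.

For exponential indeterminate forms, take the natural log:
  Let L = lim(x→∞) (1 + 3/x)^(2x)
  Then ln(L) = lim(x→∞) [exponent × ln(base)]
  Evaluate using L'Hôpital or standard limits, then exponentiate.
  L = e^(6)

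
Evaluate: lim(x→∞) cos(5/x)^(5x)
This is an exponential indeterminate form.

For exponential indeterminate forms, take the natural log:
  Let L = lim(x→∞) cos(5/x)^(5x)
  Then ln(L) = lim(x→∞) [exponent × ln(base)]
  Evaluate using L'Hôpital or standard limits, then exponentiate.
  L = 1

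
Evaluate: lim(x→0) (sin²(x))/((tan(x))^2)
This is a 0/0 indeterminate form.

Apply L'Hôpital's rule: differentiate numerator and denominator separately.
  f(x) = sin(x)^2   ⇒   f'(x) = 2·sin(x)·cos(x)
  g(x) = tan(x)^2   ⇒   g'(x) = (2·tan(x)^2 + 2)·tan(x)
  lim(x→0) f'(x)/g'(x) = lim(x→0) (2·sin(x)·cos(x))/((2·tan(x)^2 + 2)·tan(x))
  = 1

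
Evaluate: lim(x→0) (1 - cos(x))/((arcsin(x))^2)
This is a 0/0 indeterminate form.

Apply L'Hôpital's rule: differentiate numerator and denominator separately.
  f(x) = 1 - cos(x)   ⇒   f'(x) = sin(x)
  g(x) = asin(x)^2   ⇒   g'(x) = 2·asin(x)/sqrt(1 - x^2)
  lim(x→0) f'(x)/g'(x) = lim(x→0) (sin(x))/(2·asin(x)/sqrt(1 - x^2))
  = 1/2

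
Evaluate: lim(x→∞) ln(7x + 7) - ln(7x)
This is an ∞-∞ indeterminate form.

Combine fractions or rationalize to convert ∞-∞ to 0/0 form:
  lim(x→∞) ln(7x + 7) - ln(7x) = 0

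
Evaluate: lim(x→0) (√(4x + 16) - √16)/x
This is a standard limit.

Factor or rationalize the expression:
  lim(x→0) (√(4x + 16) - √16)/x = 1/2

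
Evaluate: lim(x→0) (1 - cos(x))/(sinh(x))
This is a 0/0 indeterminate form.

Apply L'Hôpital's rule: differentiate numerator and denominator separately.
  f(x) = 1 - cos(x)   ⇒   f'(x) = sin(x)
  g(x) = sinh(x)   ⇒   g'(x) = cosh(x)
  lim(x→0) f'(x)/g'(x) = lim(x→0) (sin(x))/(cosh(x))
  = 0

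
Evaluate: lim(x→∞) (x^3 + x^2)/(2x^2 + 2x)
This is an ∞/∞ indeterminate form.

Apply L'Hôpital's rule: differentiate numerator and denominator separately.
  f(x) = x^3 + x^2   ⇒   f'(x) = 3·x^2 + 2·x
  g(x) = 2·x^2 + 2·x   ⇒   g'(x) = 4·x + 2
  lim(x→∞) f'(x)/g'(x) = lim(x→∞) (3·x^2 + 2·x)/(4·x + 2)
  = ∞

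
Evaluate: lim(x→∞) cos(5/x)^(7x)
This is an exponential indeterminate form.

For exponential indeterminate forms, take the natural log:
  Let L = lim(x→∞) cos(5/x)^(7x)
  Then ln(L) = lim(x→∞) [exponent × ln(base)]
  Evaluate using L'Hôpital or standard limits, then exponentiate.
  L = 1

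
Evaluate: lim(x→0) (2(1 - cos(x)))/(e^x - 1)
This is a 0/0 indeterminate form.

Apply L'Hôpital's rule: differentiate numerator and denominator separately.
  f(x) = 2 - 2·cos(x)   ⇒   f'(x) = 2·sin(x)
  g(x) = e^(x) - 1   ⇒   g'(x) = e^(x)
  lim(x→0) f'(x)/g'(x) = lim(x→0) (2·sin(x))/(e^(x))
  = 0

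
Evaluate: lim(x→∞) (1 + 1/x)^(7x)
This is an exponential indeterminate form.

For exponential indeterminate forms, take the natural log:
  Let L = lim(x→∞) (1 + 1/x)^(7x)
  Then ln(L) = lim(x→∞) [exponent × ln(base)]
  Evaluate using L'Hôpital or standard limits, then exponentiate.
  L = e^(7)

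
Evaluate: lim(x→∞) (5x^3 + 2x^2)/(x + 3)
This is an ∞/∞ indeterminate form.

Apply L'Hôpital's rule: differentiate numerator and denominator separately.
  f(x) = 5·x^3 + 2·x^2   ⇒   f'(x) = 15·x^2 + 4·x
  g(x) = x + 3   ⇒   g'(x) = 1
  lim(x→∞) f'(x)/g'(x) = lim(x→∞) (15·x^2 + 4·x)/(1)
  = ∞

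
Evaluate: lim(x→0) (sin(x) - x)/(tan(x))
This is a 0/0 indeterminate form.

Apply L'Hôpital's rule: differentiate numerator and denominator separately.
  f(x) = -x + sin(x)   ⇒   f'(x) = cos(x) - 1
  g(x) = tan(x)   ⇒   g'(x) = tan(x)^2 + 1
  lim(x→0) f'(x)/g'(x) = lim(x→0) (cos(x) - 1)/(tan(x)^2 + 1)
  = 0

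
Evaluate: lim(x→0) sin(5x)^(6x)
This is an exponential indeterminate form.

For exponential indeterminate forms, take the natural log:
  Let L = lim(x→0) sin(5x)^(6x)
  Then ln(L) = lim(x→0) [exponent × ln(base)]
  Evaluate using L'Hôpital or standard limits, then exponentiate.
  L = 1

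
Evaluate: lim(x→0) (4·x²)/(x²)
This is a 0/0 indeterminate form.

Apply L'Hôpital's rule: differentiate numerator and denominator separately.
  f(x) = 4·x^2   ⇒   f'(x) = 8·x
  g(x) = x^2   ⇒   g'(x) = 2·x
  lim(x→0) f'(x)/g'(x) = lim(x→0) (8·x)/(2·x)
  = 4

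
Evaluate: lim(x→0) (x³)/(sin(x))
This is a 0/0 indeterminate form.

Apply L'Hôpital's rule: differentiate numerator and denominator separately.
  f(x) = x^3   ⇒   f'(x) = 3·x^2
  g(x) = sin(x)   ⇒   g'(x) = cos(x)
  lim(x→0) f'(x)/g'(x) = lim(x→0) (3·x^2)/(cos(x))
  = 0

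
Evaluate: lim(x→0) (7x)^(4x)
This is an exponential indeterminate form.

For exponential indeterminate forms, take the natural log:
  Let L = lim(x→0) (7x)^(4x)
  Then ln(L) = lim(x→0) [exponent × ln(base)]
  Evaluate using L'Hôpital or standard limits, then exponentiate.
  L = 1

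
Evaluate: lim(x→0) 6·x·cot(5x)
This is a 0·∞ indeterminate form.

Rewrite 0·∞ as a quotient (0/0 or ∞/∞ form), then apply L'Hôpital's rule:
  lim(x→0) 6·x·cot(5x) = 6/5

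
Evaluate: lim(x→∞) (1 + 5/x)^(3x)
This is an exponential indeterminate form.

For exponential indeterminate forms, take the natural log:
  Let L = lim(x→∞) (1 + 5/x)^(3x)
  Then ln(L) = lim(x→∞) [exponent × ln(base)]
  Evaluate using L'Hôpital or standard limits, then exponentiate.
  L = e^(15)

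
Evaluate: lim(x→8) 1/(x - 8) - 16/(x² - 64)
This is an ∞-∞ indeterminate form.

Combine fractions or rationalize to convert ∞-∞ to 0/0 form:
  lim(x→8) 1/(x - 8) - 16/(x² - 64) = 1/16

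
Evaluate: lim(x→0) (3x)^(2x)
This is an exponential indeterminate form.

For exponential indeterminate forms, take the natural log:
  Let L = lim(x→0) (3x)^(2x)
  Then ln(L) = lim(x→0) [exponent × ln(base)]
  Evaluate using L'Hôpital or standard limits, then exponentiate.
  L = 1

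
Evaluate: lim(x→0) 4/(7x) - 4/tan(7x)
This is an ∞-∞ indeterminate form.

Combine fractions or rationalize to convert ∞-∞ to 0/0 form:
  lim(x→0) 4/(7x) - 4/tan(7x) = 0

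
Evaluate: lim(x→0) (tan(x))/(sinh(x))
This is a 0/0 indeterminate form.

Apply L'Hôpital's rule: differentiate numerator and denominator separately.
  f(x) = tan(x)   ⇒   f'(x) = tan(x)^2 + 1
  g(x) = sinh(x)   ⇒   g'(x) = cosh(x)
  lim(x→0) f'(x)/g'(x) = lim(x→0) (tan(x)^2 + 1)/(cosh(x))
  = 1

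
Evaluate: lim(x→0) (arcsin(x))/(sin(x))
This is a 0/0 indeterminate form.

Apply L'Hôpital's rule: differentiate numerator and denominator separately.
  f(x) = asin(x)   ⇒   f'(x) = 1/sqrt(1 - x^2)
  g(x) = sin(x)   ⇒   g'(x) = cos(x)
  lim(x→0) f'(x)/g'(x) = lim(x→0) (1/sqrt(1 - x^2))/(cos(x))
  = 1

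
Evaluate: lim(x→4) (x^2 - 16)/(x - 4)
This is a standard limit.

Factor or rationalize the expression:
  lim(x→4) (x^2 - 16)/(x - 4) = 8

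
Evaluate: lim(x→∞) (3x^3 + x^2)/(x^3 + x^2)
This is an ∞/∞ indeterminate form.

Apply L'Hôpital's rule: differentiate numerator and denominator separately.
  f(x) = 3·x^3 + x^2   ⇒   f'(x) = 9·x^2 + 2·x
  g(x) = x^3 + x^2   ⇒   g'(x) = 3·x^2 + 2·x
  lim(x→∞) f'(x)/g'(x) = lim(x→∞) (9·x^2 + 2·x)/(3·x^2 + 2·x)
  = 3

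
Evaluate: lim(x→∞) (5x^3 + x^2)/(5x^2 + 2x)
This is an ∞/∞ indeterminate form.

Apply L'Hôpital's rule: differentiate numerator and denominator separately.
  f(x) = 5·x^3 + x^2   ⇒   f'(x) = 15·x^2 + 2·x
  g(x) = 5·x^2 + 2·x   ⇒   g'(x) = 10·x + 2
  lim(x→∞) f'(x)/g'(x) = lim(x→∞) (15·x^2 + 2·x)/(10·x + 2)
  = ∞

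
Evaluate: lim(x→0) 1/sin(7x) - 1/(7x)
This is an ∞-∞ indeterminate form.

Combine fractions or rationalize to convert ∞-∞ to 0/0 form:
  lim(x→0) 1/sin(7x) - 1/(7x) = 0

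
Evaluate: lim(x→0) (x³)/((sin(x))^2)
This is a 0/0 indeterminate form.

Apply L'Hôpital's rule: differentiate numerator and denominator separately.
  f(x) = x^3   ⇒   f'(x) = 3·x^2
  g(x) = sin(x)^2   ⇒   g'(x) = 2·sin(x)·cos(x)
  lim(x→0) f'(x)/g'(x) = lim(x→0) (3·x^2)/(2·sin(x)·cos(x))
  = 0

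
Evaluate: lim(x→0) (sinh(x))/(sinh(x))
This is a 0/0 indeterminate form.

Apply L'Hôpital's rule: differentiate numerator and denominator separately.
  f(x) = sinh(x)   ⇒   f'(x) = cosh(x)
  g(x) = sinh(x)   ⇒   g'(x) = cosh(x)
  lim(x→0) f'(x)/g'(x) = lim(x→0) (cosh(x))/(cosh(x))
  = 1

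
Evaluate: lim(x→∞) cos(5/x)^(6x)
This is an exponential indeterminate form.

For exponential indeterminate forms, take the natural log:
  Let L = lim(x→∞) cos(5/x)^(6x)
  Then ln(L) = lim(x→∞) [exponent × ln(base)]
  Evaluate using L'Hôpital or standard limits, then exponentiate.
  L = 1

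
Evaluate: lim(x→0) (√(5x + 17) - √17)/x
This is a standard limit.

Factor or rationalize the expression:
  lim(x→0) (√(5x + 17) - √17)/x = 5·sqrt(17)/34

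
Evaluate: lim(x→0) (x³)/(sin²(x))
This is a 0/0 indeterminate form.

Apply L'Hôpital's rule: differentiate numerator and denominator separately.
  f(x) = x^3   ⇒   f'(x) = 3·x^2
  g(x) = sin(x)^2   ⇒   g'(x) = 2·sin(x)·cos(x)
  lim(x→0) f'(x)/g'(x) = lim(x→0) (3·x^2)/(2·sin(x)·cos(x))
  = 0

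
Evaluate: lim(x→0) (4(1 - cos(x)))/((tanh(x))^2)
This is a 0/0 indeterminate form.

Apply L'Hôpital's rule: differentiate numerator and denominator separately.
  f(x) = 4 - 4·cos(x)   ⇒   f'(x) = 4·sin(x)
  g(x) = tanh(x)^2   ⇒   g'(x) = (2 - 2·tanh(x)^2)·tanh(x)
  lim(x→0) f'(x)/g'(x) = lim(x→0) (4·sin(x))/((2 - 2·tanh(x)^2)·tanh(x))
  = 2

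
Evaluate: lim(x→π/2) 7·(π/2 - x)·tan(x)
This is a 0·∞ indeterminate form.

Rewrite 0·∞ as a quotient (0/0 or ∞/∞ form), then apply L'Hôpital's rule:
  lim(x→π/2) 7·(π/2 - x)·tan(x) = 7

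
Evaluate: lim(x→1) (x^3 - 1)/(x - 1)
This is a standard limit.

Factor or rationalize the expression:
  lim(x→1) (x^3 - 1)/(x - 1) = 3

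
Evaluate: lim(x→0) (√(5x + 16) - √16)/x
This is a standard limit.

Factor or rationalize the expression:
  lim(x→0) (√(5x + 16) - √16)/x = 5/8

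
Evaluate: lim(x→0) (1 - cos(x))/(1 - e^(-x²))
This is a 0/0 indeterminate form.

Apply L'Hôpital's rule: differentiate numerator and denominator separately.
  f(x) = 1 - cos(x)   ⇒   f'(x) = sin(x)
  g(x) = 1 - e^(-x^2)   ⇒   g'(x) = 2·x·e^(-x^2)
  lim(x→0) f'(x)/g'(x) = lim(x→0) (sin(x))/(2·x·e^(-x^2))
  = 1/2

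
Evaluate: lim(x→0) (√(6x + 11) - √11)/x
This is a standard limit.

Factor or rationalize the expression:
  lim(x→0) (√(6x + 11) - √11)/x = 3·sqrt(11)/11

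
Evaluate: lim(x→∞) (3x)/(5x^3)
This is an ∞/∞ indeterminate form.

Apply L'Hôpital's rule: differentiate numerator and denominator separately.
  f(x) = 3·x   ⇒   f'(x) = 3
  g(x) = 5·x^3   ⇒   g'(x) = 15·x^2
  lim(x→∞) f'(x)/g'(x) = lim(x→∞) (3)/(15·x^2)
  = 0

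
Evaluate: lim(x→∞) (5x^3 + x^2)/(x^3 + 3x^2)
This is an ∞/∞ indeterminate form.

Apply L'Hôpital's rule: differentiate numerator and denominator separately.
  f(x) = 5·x^3 + x^2   ⇒   f'(x) = 15·x^2 + 2·x
  g(x) = x^3 + 3·x^2   ⇒   g'(x) = 3·x^2 + 6·x
  lim(x→∞) f'(x)/g'(x) = lim(x→∞) (15·x^2 + 2·x)/(3·x^2 + 6·x)
  = 5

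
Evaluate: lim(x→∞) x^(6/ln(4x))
This is an exponential indeterminate form.

For exponential indeterminate forms, take the natural log:
  Let L = lim(x→∞) x^(6/ln(4x))
  Then ln(L) = lim(x→∞) [exponent × ln(base)]
  Evaluate using L'Hôpital or standard limits, then exponentiate.
  L = e^(6)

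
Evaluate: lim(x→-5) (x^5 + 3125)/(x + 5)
This is a standard limit.

Factor or rationalize the expression:
  lim(x→-5) (x^5 + 3125)/(x + 5) = 3125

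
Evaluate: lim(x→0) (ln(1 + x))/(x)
This is a 0/0 indeterminate form.

Apply L'Hôpital's rule: differentiate numerator and denominator separately.
  f(x) = ln(x + 1)   ⇒   f'(x) = 1/(x + 1)
  g(x) = x   ⇒   g'(x) = 1
  lim(x→0) f'(x)/g'(x) = lim(x→0) (1/(x + 1))/(1)
  = 1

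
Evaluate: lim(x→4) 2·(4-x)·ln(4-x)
This is a 0·∞ indeterminate form.

Rewrite 0·∞ as a quotient (0/0 or ∞/∞ form), then apply L'Hôpital's rule:
  lim(x→4) 2·(4-x)·ln(4-x) = 0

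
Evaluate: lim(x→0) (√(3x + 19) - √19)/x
This is a standard limit.

Factor or rationalize the expression:
  lim(x→0) (√(3x + 19) - √19)/x = 3·sqrt(19)/38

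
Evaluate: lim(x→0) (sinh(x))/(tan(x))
This is a 0/0 indeterminate form.

Apply L'Hôpital's rule: differentiate numerator and denominator separately.
  f(x) = sinh(x)   ⇒   f'(x) = cosh(x)
  g(x) = tan(x)   ⇒   g'(x) = tan(x)^2 + 1
  lim(x→0) f'(x)/g'(x) = lim(x→0) (cosh(x))/(tan(x)^2 + 1)
  = 1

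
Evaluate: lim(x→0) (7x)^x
This is an exponential indeterminate form.

For exponential indeterminate forms, take the natural log:
  Let L = lim(x→0) (7x)^x
  Then ln(L) = lim(x→0) [exponent × ln(base)]
  Evaluate using L'Hôpital or standard limits, then exponentiate.
  L = 1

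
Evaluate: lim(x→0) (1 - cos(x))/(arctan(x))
This is a 0/0 indeterminate form.

Apply L'Hôpital's rule: differentiate numerator and denominator separately.
  f(x) = 1 - cos(x)   ⇒   f'(x) = sin(x)
  g(x) = atan(x)   ⇒   g'(x) = 1/(x^2 + 1)
  lim(x→0) f'(x)/g'(x) = lim(x→0) (sin(x))/(1/(x^2 + 1))
  = 0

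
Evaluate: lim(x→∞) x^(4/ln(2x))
This is an exponential indeterminate form.

For exponential indeterminate forms, take the natural log:
  Let L = lim(x→∞) x^(4/ln(2x))
  Then ln(L) = lim(x→∞) [exponent × ln(base)]
  Evaluate using L'Hôpital or standard limits, then exponentiate.
  L = e^(4)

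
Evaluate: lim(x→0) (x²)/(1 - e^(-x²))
This is a 0/0 indeterminate form.

Apply L'Hôpital's rule: differentiate numerator and denominator separately.
  f(x) = x^2   ⇒   f'(x) = 2·x
  g(x) = 1 - e^(-x^2)   ⇒   g'(x) = 2·x·e^(-x^2)
  lim(x→0) f'(x)/g'(x) = lim(x→0) (2·x)/(2·x·e^(-x^2))
  = 1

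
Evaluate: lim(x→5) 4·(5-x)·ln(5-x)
This is a 0·∞ indeterminate form.

Rewrite 0·∞ as a quotient (0/0 or ∞/∞ form), then apply L'Hôpital's rule:
  lim(x→5) 4·(5-x)·ln(5-x) = 0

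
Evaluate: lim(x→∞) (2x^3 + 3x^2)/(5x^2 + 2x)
This is an ∞/∞ indeterminate form.

Apply L'Hôpital's rule: differentiate numerator and denominator separately.
  f(x) = 2·x^3 + 3·x^2   ⇒   f'(x) = 6·x^2 + 6·x
  g(x) = 5·x^2 + 2·x   ⇒   g'(x) = 10·x + 2
  lim(x→∞) f'(x)/g'(x) = lim(x→∞) (6·x^2 + 6·x)/(10·x + 2)
  = ∞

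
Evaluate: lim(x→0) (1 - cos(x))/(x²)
This is a 0/0 indeterminate form.

Apply L'Hôpital's rule: differentiate numerator and denominator separately.
  f(x) = 1 - cos(x)   ⇒   f'(x) = sin(x)
  g(x) = x^2   ⇒   g'(x) = 2·x
  lim(x→0) f'(x)/g'(x) = lim(x→0) (sin(x))/(2·x)
  = 1/2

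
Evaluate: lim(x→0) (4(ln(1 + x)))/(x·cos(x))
This is a 0/0 indeterminate form.

Apply L'Hôpital's rule: differentiate numerator and denominator separately.
  f(x) = 4·ln(x + 1)   ⇒   f'(x) = 4/(x + 1)
  g(x) = x·cos(x)   ⇒   g'(x) = -x·sin(x) + cos(x)
  lim(x→0) f'(x)/g'(x) = lim(x→0) (4/(x + 1))/(-x·sin(x) + cos(x))
  = 4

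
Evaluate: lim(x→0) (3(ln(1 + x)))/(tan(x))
This is a 0/0 indeterminate form.

Apply L'Hôpital's rule: differentiate numerator and denominator separately.
  f(x) = 3·ln(x + 1)   ⇒   f'(x) = 3/(x + 1)
  g(x) = tan(x)   ⇒   g'(x) = tan(x)^2 + 1
  lim(x→0) f'(x)/g'(x) = lim(x→0) (3/(x + 1))/(tan(x)^2 + 1)
  = 3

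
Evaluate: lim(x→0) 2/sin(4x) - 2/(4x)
This is an ∞-∞ indeterminate form.

Combine fractions or rationalize to convert ∞-∞ to 0/0 form:
  lim(x→0) 2/sin(4x) - 2/(4x) = 0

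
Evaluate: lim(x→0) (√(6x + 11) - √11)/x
This is a standard limit.

Factor or rationalize the expression:
  lim(x→0) (√(6x + 11) - √11)/x = 3·sqrt(11)/11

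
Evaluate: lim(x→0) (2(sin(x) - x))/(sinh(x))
This is a 0/0 indeterminate form.

Apply L'Hôpital's rule: differentiate numerator and denominator separately.
  f(x) = -2·x + 2·sin(x)   ⇒   f'(x) = 2·cos(x) - 2
  g(x) = sinh(x)   ⇒   g'(x) = cosh(x)
  lim(x→0) f'(x)/g'(x) = lim(x→0) (2·cos(x) - 2)/(cosh(x))
  = 0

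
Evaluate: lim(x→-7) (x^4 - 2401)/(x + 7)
This is a standard limit.

Factor or rationalize the expression:
  lim(x→-7) (x^4 - 2401)/(x + 7) = -1372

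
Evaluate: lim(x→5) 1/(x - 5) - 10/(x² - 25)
This is an ∞-∞ indeterminate form.

Combine fractions or rationalize to convert ∞-∞ to 0/0 form:
  lim(x→5) 1/(x - 5) - 10/(x² - 25) = 1/10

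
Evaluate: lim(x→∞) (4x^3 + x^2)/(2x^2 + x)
This is an ∞/∞ indeterminate form.

Apply L'Hôpital's rule: differentiate numerator and denominator separately.
  f(x) = 4·x^3 + x^2   ⇒   f'(x) = 12·x^2 + 2·x
  g(x) = 2·x^2 + x   ⇒   g'(x) = 4·x + 1
  lim(x→∞) f'(x)/g'(x) = lim(x→∞) (12·x^2 + 2·x)/(4·x + 1)
  = ∞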